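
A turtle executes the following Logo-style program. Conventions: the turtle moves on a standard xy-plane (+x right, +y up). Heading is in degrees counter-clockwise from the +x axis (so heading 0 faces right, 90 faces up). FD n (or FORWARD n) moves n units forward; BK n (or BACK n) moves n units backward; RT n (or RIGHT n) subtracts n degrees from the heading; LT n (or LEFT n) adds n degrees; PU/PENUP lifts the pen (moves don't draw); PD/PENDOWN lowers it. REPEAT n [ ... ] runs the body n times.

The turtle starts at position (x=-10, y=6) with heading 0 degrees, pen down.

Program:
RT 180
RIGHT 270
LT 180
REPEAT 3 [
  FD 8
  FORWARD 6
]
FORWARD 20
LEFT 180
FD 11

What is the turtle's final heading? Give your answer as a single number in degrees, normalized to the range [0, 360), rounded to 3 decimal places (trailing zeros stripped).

Answer: 270

Derivation:
Executing turtle program step by step:
Start: pos=(-10,6), heading=0, pen down
RT 180: heading 0 -> 180
RT 270: heading 180 -> 270
LT 180: heading 270 -> 90
REPEAT 3 [
  -- iteration 1/3 --
  FD 8: (-10,6) -> (-10,14) [heading=90, draw]
  FD 6: (-10,14) -> (-10,20) [heading=90, draw]
  -- iteration 2/3 --
  FD 8: (-10,20) -> (-10,28) [heading=90, draw]
  FD 6: (-10,28) -> (-10,34) [heading=90, draw]
  -- iteration 3/3 --
  FD 8: (-10,34) -> (-10,42) [heading=90, draw]
  FD 6: (-10,42) -> (-10,48) [heading=90, draw]
]
FD 20: (-10,48) -> (-10,68) [heading=90, draw]
LT 180: heading 90 -> 270
FD 11: (-10,68) -> (-10,57) [heading=270, draw]
Final: pos=(-10,57), heading=270, 8 segment(s) drawn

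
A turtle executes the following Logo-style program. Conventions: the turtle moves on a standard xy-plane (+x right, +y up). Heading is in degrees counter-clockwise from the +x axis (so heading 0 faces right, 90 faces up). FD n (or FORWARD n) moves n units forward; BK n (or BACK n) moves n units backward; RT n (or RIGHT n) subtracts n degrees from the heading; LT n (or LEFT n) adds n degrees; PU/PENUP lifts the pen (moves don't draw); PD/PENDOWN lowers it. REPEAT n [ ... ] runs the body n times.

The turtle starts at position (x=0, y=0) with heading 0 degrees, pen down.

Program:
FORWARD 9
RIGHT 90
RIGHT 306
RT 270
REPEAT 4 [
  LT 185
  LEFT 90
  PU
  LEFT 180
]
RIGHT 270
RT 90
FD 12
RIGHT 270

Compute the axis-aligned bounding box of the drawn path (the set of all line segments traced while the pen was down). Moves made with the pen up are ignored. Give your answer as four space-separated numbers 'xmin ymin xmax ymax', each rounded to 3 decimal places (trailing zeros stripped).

Answer: 0 0 9 0

Derivation:
Executing turtle program step by step:
Start: pos=(0,0), heading=0, pen down
FD 9: (0,0) -> (9,0) [heading=0, draw]
RT 90: heading 0 -> 270
RT 306: heading 270 -> 324
RT 270: heading 324 -> 54
REPEAT 4 [
  -- iteration 1/4 --
  LT 185: heading 54 -> 239
  LT 90: heading 239 -> 329
  PU: pen up
  LT 180: heading 329 -> 149
  -- iteration 2/4 --
  LT 185: heading 149 -> 334
  LT 90: heading 334 -> 64
  PU: pen up
  LT 180: heading 64 -> 244
  -- iteration 3/4 --
  LT 185: heading 244 -> 69
  LT 90: heading 69 -> 159
  PU: pen up
  LT 180: heading 159 -> 339
  -- iteration 4/4 --
  LT 185: heading 339 -> 164
  LT 90: heading 164 -> 254
  PU: pen up
  LT 180: heading 254 -> 74
]
RT 270: heading 74 -> 164
RT 90: heading 164 -> 74
FD 12: (9,0) -> (12.308,11.535) [heading=74, move]
RT 270: heading 74 -> 164
Final: pos=(12.308,11.535), heading=164, 1 segment(s) drawn

Segment endpoints: x in {0, 9}, y in {0}
xmin=0, ymin=0, xmax=9, ymax=0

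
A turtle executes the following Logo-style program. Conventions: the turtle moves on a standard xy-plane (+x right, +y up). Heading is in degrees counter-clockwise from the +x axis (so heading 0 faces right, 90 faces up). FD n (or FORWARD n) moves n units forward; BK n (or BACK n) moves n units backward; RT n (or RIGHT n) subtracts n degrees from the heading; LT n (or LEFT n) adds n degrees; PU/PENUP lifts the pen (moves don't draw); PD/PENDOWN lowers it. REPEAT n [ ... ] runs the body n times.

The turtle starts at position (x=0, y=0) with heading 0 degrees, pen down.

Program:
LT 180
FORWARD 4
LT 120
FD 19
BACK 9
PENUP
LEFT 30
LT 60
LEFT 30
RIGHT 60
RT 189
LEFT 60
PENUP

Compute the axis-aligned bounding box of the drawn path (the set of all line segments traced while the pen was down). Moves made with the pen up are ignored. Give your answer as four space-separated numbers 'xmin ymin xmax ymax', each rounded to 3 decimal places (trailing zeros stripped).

Executing turtle program step by step:
Start: pos=(0,0), heading=0, pen down
LT 180: heading 0 -> 180
FD 4: (0,0) -> (-4,0) [heading=180, draw]
LT 120: heading 180 -> 300
FD 19: (-4,0) -> (5.5,-16.454) [heading=300, draw]
BK 9: (5.5,-16.454) -> (1,-8.66) [heading=300, draw]
PU: pen up
LT 30: heading 300 -> 330
LT 60: heading 330 -> 30
LT 30: heading 30 -> 60
RT 60: heading 60 -> 0
RT 189: heading 0 -> 171
LT 60: heading 171 -> 231
PU: pen up
Final: pos=(1,-8.66), heading=231, 3 segment(s) drawn

Segment endpoints: x in {-4, 0, 1, 5.5}, y in {-16.454, -8.66, 0, 0}
xmin=-4, ymin=-16.454, xmax=5.5, ymax=0

Answer: -4 -16.454 5.5 0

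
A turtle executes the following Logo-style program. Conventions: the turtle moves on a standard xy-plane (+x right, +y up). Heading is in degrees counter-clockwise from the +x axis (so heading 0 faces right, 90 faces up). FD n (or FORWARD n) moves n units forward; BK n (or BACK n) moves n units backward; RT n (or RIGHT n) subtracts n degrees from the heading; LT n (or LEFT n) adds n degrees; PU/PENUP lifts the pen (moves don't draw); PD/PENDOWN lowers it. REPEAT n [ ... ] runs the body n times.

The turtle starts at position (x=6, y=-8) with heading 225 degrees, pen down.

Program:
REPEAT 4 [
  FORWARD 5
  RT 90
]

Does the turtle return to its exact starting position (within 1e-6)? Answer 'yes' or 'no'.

Executing turtle program step by step:
Start: pos=(6,-8), heading=225, pen down
REPEAT 4 [
  -- iteration 1/4 --
  FD 5: (6,-8) -> (2.464,-11.536) [heading=225, draw]
  RT 90: heading 225 -> 135
  -- iteration 2/4 --
  FD 5: (2.464,-11.536) -> (-1.071,-8) [heading=135, draw]
  RT 90: heading 135 -> 45
  -- iteration 3/4 --
  FD 5: (-1.071,-8) -> (2.464,-4.464) [heading=45, draw]
  RT 90: heading 45 -> 315
  -- iteration 4/4 --
  FD 5: (2.464,-4.464) -> (6,-8) [heading=315, draw]
  RT 90: heading 315 -> 225
]
Final: pos=(6,-8), heading=225, 4 segment(s) drawn

Start position: (6, -8)
Final position: (6, -8)
Distance = 0; < 1e-6 -> CLOSED

Answer: yes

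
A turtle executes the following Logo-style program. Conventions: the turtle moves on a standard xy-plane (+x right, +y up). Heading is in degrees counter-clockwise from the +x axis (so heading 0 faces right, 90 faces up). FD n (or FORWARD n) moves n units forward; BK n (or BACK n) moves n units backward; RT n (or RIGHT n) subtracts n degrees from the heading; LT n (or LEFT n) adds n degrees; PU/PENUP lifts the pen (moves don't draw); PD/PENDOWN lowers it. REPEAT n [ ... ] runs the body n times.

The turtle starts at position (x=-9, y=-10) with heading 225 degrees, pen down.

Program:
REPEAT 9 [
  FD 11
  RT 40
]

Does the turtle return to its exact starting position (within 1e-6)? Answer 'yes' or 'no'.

Answer: yes

Derivation:
Executing turtle program step by step:
Start: pos=(-9,-10), heading=225, pen down
REPEAT 9 [
  -- iteration 1/9 --
  FD 11: (-9,-10) -> (-16.778,-17.778) [heading=225, draw]
  RT 40: heading 225 -> 185
  -- iteration 2/9 --
  FD 11: (-16.778,-17.778) -> (-27.736,-18.737) [heading=185, draw]
  RT 40: heading 185 -> 145
  -- iteration 3/9 --
  FD 11: (-27.736,-18.737) -> (-36.747,-12.428) [heading=145, draw]
  RT 40: heading 145 -> 105
  -- iteration 4/9 --
  FD 11: (-36.747,-12.428) -> (-39.594,-1.802) [heading=105, draw]
  RT 40: heading 105 -> 65
  -- iteration 5/9 --
  FD 11: (-39.594,-1.802) -> (-34.945,8.167) [heading=65, draw]
  RT 40: heading 65 -> 25
  -- iteration 6/9 --
  FD 11: (-34.945,8.167) -> (-24.976,12.816) [heading=25, draw]
  RT 40: heading 25 -> 345
  -- iteration 7/9 --
  FD 11: (-24.976,12.816) -> (-14.351,9.969) [heading=345, draw]
  RT 40: heading 345 -> 305
  -- iteration 8/9 --
  FD 11: (-14.351,9.969) -> (-8.041,0.958) [heading=305, draw]
  RT 40: heading 305 -> 265
  -- iteration 9/9 --
  FD 11: (-8.041,0.958) -> (-9,-10) [heading=265, draw]
  RT 40: heading 265 -> 225
]
Final: pos=(-9,-10), heading=225, 9 segment(s) drawn

Start position: (-9, -10)
Final position: (-9, -10)
Distance = 0; < 1e-6 -> CLOSED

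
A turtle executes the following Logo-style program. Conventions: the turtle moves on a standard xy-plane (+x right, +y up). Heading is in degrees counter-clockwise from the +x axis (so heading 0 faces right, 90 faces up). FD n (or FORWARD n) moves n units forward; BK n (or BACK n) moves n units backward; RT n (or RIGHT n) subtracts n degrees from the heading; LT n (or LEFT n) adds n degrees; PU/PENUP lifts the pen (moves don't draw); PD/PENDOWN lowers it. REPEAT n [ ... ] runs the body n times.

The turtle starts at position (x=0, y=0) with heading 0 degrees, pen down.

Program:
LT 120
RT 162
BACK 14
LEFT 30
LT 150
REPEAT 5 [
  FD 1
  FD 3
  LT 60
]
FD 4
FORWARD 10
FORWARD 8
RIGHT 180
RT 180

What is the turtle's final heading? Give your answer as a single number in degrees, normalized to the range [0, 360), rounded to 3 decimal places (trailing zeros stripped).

Executing turtle program step by step:
Start: pos=(0,0), heading=0, pen down
LT 120: heading 0 -> 120
RT 162: heading 120 -> 318
BK 14: (0,0) -> (-10.404,9.368) [heading=318, draw]
LT 30: heading 318 -> 348
LT 150: heading 348 -> 138
REPEAT 5 [
  -- iteration 1/5 --
  FD 1: (-10.404,9.368) -> (-11.147,10.037) [heading=138, draw]
  FD 3: (-11.147,10.037) -> (-13.377,12.044) [heading=138, draw]
  LT 60: heading 138 -> 198
  -- iteration 2/5 --
  FD 1: (-13.377,12.044) -> (-14.328,11.735) [heading=198, draw]
  FD 3: (-14.328,11.735) -> (-17.181,10.808) [heading=198, draw]
  LT 60: heading 198 -> 258
  -- iteration 3/5 --
  FD 1: (-17.181,10.808) -> (-17.389,9.83) [heading=258, draw]
  FD 3: (-17.389,9.83) -> (-18.012,6.896) [heading=258, draw]
  LT 60: heading 258 -> 318
  -- iteration 4/5 --
  FD 1: (-18.012,6.896) -> (-17.269,6.227) [heading=318, draw]
  FD 3: (-17.269,6.227) -> (-15.04,4.219) [heading=318, draw]
  LT 60: heading 318 -> 18
  -- iteration 5/5 --
  FD 1: (-15.04,4.219) -> (-14.089,4.528) [heading=18, draw]
  FD 3: (-14.089,4.528) -> (-11.236,5.455) [heading=18, draw]
  LT 60: heading 18 -> 78
]
FD 4: (-11.236,5.455) -> (-10.404,9.368) [heading=78, draw]
FD 10: (-10.404,9.368) -> (-8.325,19.149) [heading=78, draw]
FD 8: (-8.325,19.149) -> (-6.662,26.974) [heading=78, draw]
RT 180: heading 78 -> 258
RT 180: heading 258 -> 78
Final: pos=(-6.662,26.974), heading=78, 14 segment(s) drawn

Answer: 78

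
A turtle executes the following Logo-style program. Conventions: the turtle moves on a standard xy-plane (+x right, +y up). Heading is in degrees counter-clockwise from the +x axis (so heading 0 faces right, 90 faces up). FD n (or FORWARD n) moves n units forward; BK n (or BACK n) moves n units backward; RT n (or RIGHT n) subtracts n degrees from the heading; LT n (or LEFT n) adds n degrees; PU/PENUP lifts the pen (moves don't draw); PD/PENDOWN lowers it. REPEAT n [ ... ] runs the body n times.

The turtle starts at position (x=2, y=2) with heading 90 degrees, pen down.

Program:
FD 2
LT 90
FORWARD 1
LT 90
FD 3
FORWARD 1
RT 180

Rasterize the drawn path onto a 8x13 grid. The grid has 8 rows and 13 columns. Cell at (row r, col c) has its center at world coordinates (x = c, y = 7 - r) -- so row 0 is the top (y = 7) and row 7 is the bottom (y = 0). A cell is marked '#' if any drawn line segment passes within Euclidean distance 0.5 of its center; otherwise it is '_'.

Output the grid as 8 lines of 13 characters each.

Answer: _____________
_____________
_____________
_##__________
_##__________
_##__________
_#___________
_#___________

Derivation:
Segment 0: (2,2) -> (2,4)
Segment 1: (2,4) -> (1,4)
Segment 2: (1,4) -> (1,1)
Segment 3: (1,1) -> (1,0)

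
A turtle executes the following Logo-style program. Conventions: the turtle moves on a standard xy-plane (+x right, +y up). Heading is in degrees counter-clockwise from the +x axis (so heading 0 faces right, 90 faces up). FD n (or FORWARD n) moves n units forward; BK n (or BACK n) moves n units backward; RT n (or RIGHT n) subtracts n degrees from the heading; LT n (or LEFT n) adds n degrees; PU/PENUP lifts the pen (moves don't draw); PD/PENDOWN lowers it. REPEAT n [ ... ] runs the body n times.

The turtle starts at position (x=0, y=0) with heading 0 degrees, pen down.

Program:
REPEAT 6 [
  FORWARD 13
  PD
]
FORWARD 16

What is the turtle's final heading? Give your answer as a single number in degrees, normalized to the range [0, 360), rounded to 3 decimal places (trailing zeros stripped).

Answer: 0

Derivation:
Executing turtle program step by step:
Start: pos=(0,0), heading=0, pen down
REPEAT 6 [
  -- iteration 1/6 --
  FD 13: (0,0) -> (13,0) [heading=0, draw]
  PD: pen down
  -- iteration 2/6 --
  FD 13: (13,0) -> (26,0) [heading=0, draw]
  PD: pen down
  -- iteration 3/6 --
  FD 13: (26,0) -> (39,0) [heading=0, draw]
  PD: pen down
  -- iteration 4/6 --
  FD 13: (39,0) -> (52,0) [heading=0, draw]
  PD: pen down
  -- iteration 5/6 --
  FD 13: (52,0) -> (65,0) [heading=0, draw]
  PD: pen down
  -- iteration 6/6 --
  FD 13: (65,0) -> (78,0) [heading=0, draw]
  PD: pen down
]
FD 16: (78,0) -> (94,0) [heading=0, draw]
Final: pos=(94,0), heading=0, 7 segment(s) drawn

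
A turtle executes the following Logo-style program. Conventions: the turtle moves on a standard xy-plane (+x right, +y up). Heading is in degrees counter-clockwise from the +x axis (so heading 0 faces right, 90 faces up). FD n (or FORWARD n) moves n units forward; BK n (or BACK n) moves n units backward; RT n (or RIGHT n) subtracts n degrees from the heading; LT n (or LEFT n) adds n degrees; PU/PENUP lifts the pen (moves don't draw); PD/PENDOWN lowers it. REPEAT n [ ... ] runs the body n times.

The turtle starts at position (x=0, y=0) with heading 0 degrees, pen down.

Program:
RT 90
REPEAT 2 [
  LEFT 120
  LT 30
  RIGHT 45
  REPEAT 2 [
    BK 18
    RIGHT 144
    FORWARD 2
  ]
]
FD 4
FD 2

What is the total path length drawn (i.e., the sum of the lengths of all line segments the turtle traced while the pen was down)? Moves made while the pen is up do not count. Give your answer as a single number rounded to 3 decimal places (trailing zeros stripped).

Executing turtle program step by step:
Start: pos=(0,0), heading=0, pen down
RT 90: heading 0 -> 270
REPEAT 2 [
  -- iteration 1/2 --
  LT 120: heading 270 -> 30
  LT 30: heading 30 -> 60
  RT 45: heading 60 -> 15
  REPEAT 2 [
    -- iteration 1/2 --
    BK 18: (0,0) -> (-17.387,-4.659) [heading=15, draw]
    RT 144: heading 15 -> 231
    FD 2: (-17.387,-4.659) -> (-18.645,-6.213) [heading=231, draw]
    -- iteration 2/2 --
    BK 18: (-18.645,-6.213) -> (-7.318,7.776) [heading=231, draw]
    RT 144: heading 231 -> 87
    FD 2: (-7.318,7.776) -> (-7.213,9.773) [heading=87, draw]
  ]
  -- iteration 2/2 --
  LT 120: heading 87 -> 207
  LT 30: heading 207 -> 237
  RT 45: heading 237 -> 192
  REPEAT 2 [
    -- iteration 1/2 --
    BK 18: (-7.213,9.773) -> (10.394,13.515) [heading=192, draw]
    RT 144: heading 192 -> 48
    FD 2: (10.394,13.515) -> (11.732,15.002) [heading=48, draw]
    -- iteration 2/2 --
    BK 18: (11.732,15.002) -> (-0.312,1.625) [heading=48, draw]
    RT 144: heading 48 -> 264
    FD 2: (-0.312,1.625) -> (-0.521,-0.364) [heading=264, draw]
  ]
]
FD 4: (-0.521,-0.364) -> (-0.939,-4.342) [heading=264, draw]
FD 2: (-0.939,-4.342) -> (-1.149,-6.331) [heading=264, draw]
Final: pos=(-1.149,-6.331), heading=264, 10 segment(s) drawn

Segment lengths:
  seg 1: (0,0) -> (-17.387,-4.659), length = 18
  seg 2: (-17.387,-4.659) -> (-18.645,-6.213), length = 2
  seg 3: (-18.645,-6.213) -> (-7.318,7.776), length = 18
  seg 4: (-7.318,7.776) -> (-7.213,9.773), length = 2
  seg 5: (-7.213,9.773) -> (10.394,13.515), length = 18
  seg 6: (10.394,13.515) -> (11.732,15.002), length = 2
  seg 7: (11.732,15.002) -> (-0.312,1.625), length = 18
  seg 8: (-0.312,1.625) -> (-0.521,-0.364), length = 2
  seg 9: (-0.521,-0.364) -> (-0.939,-4.342), length = 4
  seg 10: (-0.939,-4.342) -> (-1.149,-6.331), length = 2
Total = 86

Answer: 86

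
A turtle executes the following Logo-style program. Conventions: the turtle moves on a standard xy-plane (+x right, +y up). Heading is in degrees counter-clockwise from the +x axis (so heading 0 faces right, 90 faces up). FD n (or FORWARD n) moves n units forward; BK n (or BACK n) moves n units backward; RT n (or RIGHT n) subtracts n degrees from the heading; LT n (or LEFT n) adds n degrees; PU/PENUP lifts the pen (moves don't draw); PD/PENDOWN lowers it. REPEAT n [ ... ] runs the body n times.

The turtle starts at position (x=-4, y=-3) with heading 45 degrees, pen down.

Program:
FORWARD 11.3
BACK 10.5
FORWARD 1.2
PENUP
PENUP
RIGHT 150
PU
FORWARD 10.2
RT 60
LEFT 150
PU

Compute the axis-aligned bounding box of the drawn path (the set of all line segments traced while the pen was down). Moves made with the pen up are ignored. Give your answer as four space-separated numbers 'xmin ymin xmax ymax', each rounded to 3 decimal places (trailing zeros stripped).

Answer: -4 -3 3.99 4.99

Derivation:
Executing turtle program step by step:
Start: pos=(-4,-3), heading=45, pen down
FD 11.3: (-4,-3) -> (3.99,4.99) [heading=45, draw]
BK 10.5: (3.99,4.99) -> (-3.434,-2.434) [heading=45, draw]
FD 1.2: (-3.434,-2.434) -> (-2.586,-1.586) [heading=45, draw]
PU: pen up
PU: pen up
RT 150: heading 45 -> 255
PU: pen up
FD 10.2: (-2.586,-1.586) -> (-5.226,-11.438) [heading=255, move]
RT 60: heading 255 -> 195
LT 150: heading 195 -> 345
PU: pen up
Final: pos=(-5.226,-11.438), heading=345, 3 segment(s) drawn

Segment endpoints: x in {-4, -3.434, -2.586, 3.99}, y in {-3, -2.434, -1.586, 4.99}
xmin=-4, ymin=-3, xmax=3.99, ymax=4.99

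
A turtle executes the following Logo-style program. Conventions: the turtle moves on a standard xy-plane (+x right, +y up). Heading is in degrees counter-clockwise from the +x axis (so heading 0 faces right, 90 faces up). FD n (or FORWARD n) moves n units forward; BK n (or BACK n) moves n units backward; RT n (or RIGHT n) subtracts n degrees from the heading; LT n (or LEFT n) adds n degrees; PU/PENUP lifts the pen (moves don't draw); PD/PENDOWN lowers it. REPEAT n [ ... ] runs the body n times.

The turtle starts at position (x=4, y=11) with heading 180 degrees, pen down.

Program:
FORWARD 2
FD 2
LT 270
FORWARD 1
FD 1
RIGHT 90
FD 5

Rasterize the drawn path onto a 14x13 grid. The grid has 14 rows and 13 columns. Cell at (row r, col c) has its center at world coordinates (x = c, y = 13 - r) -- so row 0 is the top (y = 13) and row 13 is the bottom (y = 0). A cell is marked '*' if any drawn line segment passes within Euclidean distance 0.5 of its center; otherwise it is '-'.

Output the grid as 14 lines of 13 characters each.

Answer: ******-------
*------------
*****--------
-------------
-------------
-------------
-------------
-------------
-------------
-------------
-------------
-------------
-------------
-------------

Derivation:
Segment 0: (4,11) -> (2,11)
Segment 1: (2,11) -> (0,11)
Segment 2: (0,11) -> (0,12)
Segment 3: (0,12) -> (0,13)
Segment 4: (0,13) -> (5,13)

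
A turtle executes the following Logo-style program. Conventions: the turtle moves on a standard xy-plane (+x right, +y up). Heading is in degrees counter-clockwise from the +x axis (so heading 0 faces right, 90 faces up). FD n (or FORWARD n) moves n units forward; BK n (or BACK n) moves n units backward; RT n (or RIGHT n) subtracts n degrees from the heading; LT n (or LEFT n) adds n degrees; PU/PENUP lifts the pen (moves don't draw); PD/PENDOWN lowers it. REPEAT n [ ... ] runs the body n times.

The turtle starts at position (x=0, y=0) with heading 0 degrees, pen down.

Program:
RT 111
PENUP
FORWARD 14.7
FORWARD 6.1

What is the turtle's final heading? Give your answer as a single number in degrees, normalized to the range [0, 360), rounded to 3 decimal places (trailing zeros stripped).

Executing turtle program step by step:
Start: pos=(0,0), heading=0, pen down
RT 111: heading 0 -> 249
PU: pen up
FD 14.7: (0,0) -> (-5.268,-13.724) [heading=249, move]
FD 6.1: (-5.268,-13.724) -> (-7.454,-19.418) [heading=249, move]
Final: pos=(-7.454,-19.418), heading=249, 0 segment(s) drawn

Answer: 249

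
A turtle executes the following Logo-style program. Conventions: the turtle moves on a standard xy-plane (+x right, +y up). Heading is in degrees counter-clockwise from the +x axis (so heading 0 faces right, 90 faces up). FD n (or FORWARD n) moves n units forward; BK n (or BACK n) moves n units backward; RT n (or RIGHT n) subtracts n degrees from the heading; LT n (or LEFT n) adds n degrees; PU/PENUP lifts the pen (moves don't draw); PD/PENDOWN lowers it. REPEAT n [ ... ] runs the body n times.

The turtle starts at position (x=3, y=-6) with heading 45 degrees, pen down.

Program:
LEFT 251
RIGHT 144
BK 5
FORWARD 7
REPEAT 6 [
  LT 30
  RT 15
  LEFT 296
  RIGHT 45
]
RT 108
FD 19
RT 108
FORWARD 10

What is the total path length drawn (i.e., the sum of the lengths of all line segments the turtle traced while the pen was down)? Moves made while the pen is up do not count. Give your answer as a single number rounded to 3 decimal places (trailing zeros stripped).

Executing turtle program step by step:
Start: pos=(3,-6), heading=45, pen down
LT 251: heading 45 -> 296
RT 144: heading 296 -> 152
BK 5: (3,-6) -> (7.415,-8.347) [heading=152, draw]
FD 7: (7.415,-8.347) -> (1.234,-5.061) [heading=152, draw]
REPEAT 6 [
  -- iteration 1/6 --
  LT 30: heading 152 -> 182
  RT 15: heading 182 -> 167
  LT 296: heading 167 -> 103
  RT 45: heading 103 -> 58
  -- iteration 2/6 --
  LT 30: heading 58 -> 88
  RT 15: heading 88 -> 73
  LT 296: heading 73 -> 9
  RT 45: heading 9 -> 324
  -- iteration 3/6 --
  LT 30: heading 324 -> 354
  RT 15: heading 354 -> 339
  LT 296: heading 339 -> 275
  RT 45: heading 275 -> 230
  -- iteration 4/6 --
  LT 30: heading 230 -> 260
  RT 15: heading 260 -> 245
  LT 296: heading 245 -> 181
  RT 45: heading 181 -> 136
  -- iteration 5/6 --
  LT 30: heading 136 -> 166
  RT 15: heading 166 -> 151
  LT 296: heading 151 -> 87
  RT 45: heading 87 -> 42
  -- iteration 6/6 --
  LT 30: heading 42 -> 72
  RT 15: heading 72 -> 57
  LT 296: heading 57 -> 353
  RT 45: heading 353 -> 308
]
RT 108: heading 308 -> 200
FD 19: (1.234,-5.061) -> (-16.62,-11.559) [heading=200, draw]
RT 108: heading 200 -> 92
FD 10: (-16.62,-11.559) -> (-16.969,-1.566) [heading=92, draw]
Final: pos=(-16.969,-1.566), heading=92, 4 segment(s) drawn

Segment lengths:
  seg 1: (3,-6) -> (7.415,-8.347), length = 5
  seg 2: (7.415,-8.347) -> (1.234,-5.061), length = 7
  seg 3: (1.234,-5.061) -> (-16.62,-11.559), length = 19
  seg 4: (-16.62,-11.559) -> (-16.969,-1.566), length = 10
Total = 41

Answer: 41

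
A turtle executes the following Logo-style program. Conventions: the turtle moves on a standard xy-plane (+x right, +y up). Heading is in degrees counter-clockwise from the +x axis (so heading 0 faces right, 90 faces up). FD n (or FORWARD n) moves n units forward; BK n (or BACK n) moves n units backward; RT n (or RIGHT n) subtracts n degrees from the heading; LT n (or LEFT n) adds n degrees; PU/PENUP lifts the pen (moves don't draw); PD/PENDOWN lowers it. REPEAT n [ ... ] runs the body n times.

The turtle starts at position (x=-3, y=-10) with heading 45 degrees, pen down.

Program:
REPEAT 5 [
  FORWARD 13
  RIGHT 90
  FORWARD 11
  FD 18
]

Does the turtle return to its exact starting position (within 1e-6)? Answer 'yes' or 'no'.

Executing turtle program step by step:
Start: pos=(-3,-10), heading=45, pen down
REPEAT 5 [
  -- iteration 1/5 --
  FD 13: (-3,-10) -> (6.192,-0.808) [heading=45, draw]
  RT 90: heading 45 -> 315
  FD 11: (6.192,-0.808) -> (13.971,-8.586) [heading=315, draw]
  FD 18: (13.971,-8.586) -> (26.698,-21.314) [heading=315, draw]
  -- iteration 2/5 --
  FD 13: (26.698,-21.314) -> (35.891,-30.506) [heading=315, draw]
  RT 90: heading 315 -> 225
  FD 11: (35.891,-30.506) -> (28.113,-38.284) [heading=225, draw]
  FD 18: (28.113,-38.284) -> (15.385,-51.012) [heading=225, draw]
  -- iteration 3/5 --
  FD 13: (15.385,-51.012) -> (6.192,-60.205) [heading=225, draw]
  RT 90: heading 225 -> 135
  FD 11: (6.192,-60.205) -> (-1.586,-52.426) [heading=135, draw]
  FD 18: (-1.586,-52.426) -> (-14.314,-39.698) [heading=135, draw]
  -- iteration 4/5 --
  FD 13: (-14.314,-39.698) -> (-23.506,-30.506) [heading=135, draw]
  RT 90: heading 135 -> 45
  FD 11: (-23.506,-30.506) -> (-15.728,-22.728) [heading=45, draw]
  FD 18: (-15.728,-22.728) -> (-3,-10) [heading=45, draw]
  -- iteration 5/5 --
  FD 13: (-3,-10) -> (6.192,-0.808) [heading=45, draw]
  RT 90: heading 45 -> 315
  FD 11: (6.192,-0.808) -> (13.971,-8.586) [heading=315, draw]
  FD 18: (13.971,-8.586) -> (26.698,-21.314) [heading=315, draw]
]
Final: pos=(26.698,-21.314), heading=315, 15 segment(s) drawn

Start position: (-3, -10)
Final position: (26.698, -21.314)
Distance = 31.78; >= 1e-6 -> NOT closed

Answer: no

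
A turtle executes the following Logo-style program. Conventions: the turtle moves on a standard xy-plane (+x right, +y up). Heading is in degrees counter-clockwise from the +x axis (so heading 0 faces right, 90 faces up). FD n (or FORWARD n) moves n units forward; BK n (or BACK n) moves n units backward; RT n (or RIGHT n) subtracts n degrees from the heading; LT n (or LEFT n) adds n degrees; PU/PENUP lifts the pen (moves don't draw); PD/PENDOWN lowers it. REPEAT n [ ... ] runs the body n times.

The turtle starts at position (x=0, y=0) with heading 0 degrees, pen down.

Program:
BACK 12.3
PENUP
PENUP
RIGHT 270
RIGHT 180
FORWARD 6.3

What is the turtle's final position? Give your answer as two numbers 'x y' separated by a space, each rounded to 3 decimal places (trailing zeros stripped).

Answer: -12.3 -6.3

Derivation:
Executing turtle program step by step:
Start: pos=(0,0), heading=0, pen down
BK 12.3: (0,0) -> (-12.3,0) [heading=0, draw]
PU: pen up
PU: pen up
RT 270: heading 0 -> 90
RT 180: heading 90 -> 270
FD 6.3: (-12.3,0) -> (-12.3,-6.3) [heading=270, move]
Final: pos=(-12.3,-6.3), heading=270, 1 segment(s) drawn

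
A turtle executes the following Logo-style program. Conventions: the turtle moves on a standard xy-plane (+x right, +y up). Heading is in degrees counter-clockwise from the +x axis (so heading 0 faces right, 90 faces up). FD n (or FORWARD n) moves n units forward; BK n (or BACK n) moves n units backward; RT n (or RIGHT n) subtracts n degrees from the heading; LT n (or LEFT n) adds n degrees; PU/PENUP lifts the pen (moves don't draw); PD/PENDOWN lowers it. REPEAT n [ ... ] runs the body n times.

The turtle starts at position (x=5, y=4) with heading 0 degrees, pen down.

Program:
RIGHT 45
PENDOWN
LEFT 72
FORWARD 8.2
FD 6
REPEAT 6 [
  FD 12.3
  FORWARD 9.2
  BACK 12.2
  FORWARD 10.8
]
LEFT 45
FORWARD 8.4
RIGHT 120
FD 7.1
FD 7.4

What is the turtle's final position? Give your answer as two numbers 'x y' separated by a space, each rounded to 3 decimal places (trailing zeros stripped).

Executing turtle program step by step:
Start: pos=(5,4), heading=0, pen down
RT 45: heading 0 -> 315
PD: pen down
LT 72: heading 315 -> 27
FD 8.2: (5,4) -> (12.306,7.723) [heading=27, draw]
FD 6: (12.306,7.723) -> (17.652,10.447) [heading=27, draw]
REPEAT 6 [
  -- iteration 1/6 --
  FD 12.3: (17.652,10.447) -> (28.612,16.031) [heading=27, draw]
  FD 9.2: (28.612,16.031) -> (36.809,20.207) [heading=27, draw]
  BK 12.2: (36.809,20.207) -> (25.939,14.669) [heading=27, draw]
  FD 10.8: (25.939,14.669) -> (35.562,19.572) [heading=27, draw]
  -- iteration 2/6 --
  FD 12.3: (35.562,19.572) -> (46.521,25.156) [heading=27, draw]
  FD 9.2: (46.521,25.156) -> (54.718,29.333) [heading=27, draw]
  BK 12.2: (54.718,29.333) -> (43.848,23.794) [heading=27, draw]
  FD 10.8: (43.848,23.794) -> (53.471,28.697) [heading=27, draw]
  -- iteration 3/6 --
  FD 12.3: (53.471,28.697) -> (64.43,34.281) [heading=27, draw]
  FD 9.2: (64.43,34.281) -> (72.627,38.458) [heading=27, draw]
  BK 12.2: (72.627,38.458) -> (61.757,32.919) [heading=27, draw]
  FD 10.8: (61.757,32.919) -> (71.38,37.822) [heading=27, draw]
  -- iteration 4/6 --
  FD 12.3: (71.38,37.822) -> (82.339,43.406) [heading=27, draw]
  FD 9.2: (82.339,43.406) -> (90.537,47.583) [heading=27, draw]
  BK 12.2: (90.537,47.583) -> (79.666,42.044) [heading=27, draw]
  FD 10.8: (79.666,42.044) -> (89.289,46.948) [heading=27, draw]
  -- iteration 5/6 --
  FD 12.3: (89.289,46.948) -> (100.249,52.532) [heading=27, draw]
  FD 9.2: (100.249,52.532) -> (108.446,56.708) [heading=27, draw]
  BK 12.2: (108.446,56.708) -> (97.576,51.17) [heading=27, draw]
  FD 10.8: (97.576,51.17) -> (107.198,56.073) [heading=27, draw]
  -- iteration 6/6 --
  FD 12.3: (107.198,56.073) -> (118.158,61.657) [heading=27, draw]
  FD 9.2: (118.158,61.657) -> (126.355,65.834) [heading=27, draw]
  BK 12.2: (126.355,65.834) -> (115.485,60.295) [heading=27, draw]
  FD 10.8: (115.485,60.295) -> (125.108,65.198) [heading=27, draw]
]
LT 45: heading 27 -> 72
FD 8.4: (125.108,65.198) -> (127.703,73.187) [heading=72, draw]
RT 120: heading 72 -> 312
FD 7.1: (127.703,73.187) -> (132.454,67.91) [heading=312, draw]
FD 7.4: (132.454,67.91) -> (137.406,62.411) [heading=312, draw]
Final: pos=(137.406,62.411), heading=312, 29 segment(s) drawn

Answer: 137.406 62.411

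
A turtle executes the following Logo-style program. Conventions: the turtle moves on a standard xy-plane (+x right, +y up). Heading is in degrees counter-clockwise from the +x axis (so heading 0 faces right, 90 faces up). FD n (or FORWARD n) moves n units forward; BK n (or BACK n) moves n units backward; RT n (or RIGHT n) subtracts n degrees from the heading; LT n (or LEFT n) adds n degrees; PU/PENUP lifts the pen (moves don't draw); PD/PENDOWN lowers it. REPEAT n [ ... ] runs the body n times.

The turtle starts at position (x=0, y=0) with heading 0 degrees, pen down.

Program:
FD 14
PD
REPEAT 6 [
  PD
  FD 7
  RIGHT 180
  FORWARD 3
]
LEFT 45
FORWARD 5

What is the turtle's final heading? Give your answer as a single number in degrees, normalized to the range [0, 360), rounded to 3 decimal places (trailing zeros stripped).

Answer: 45

Derivation:
Executing turtle program step by step:
Start: pos=(0,0), heading=0, pen down
FD 14: (0,0) -> (14,0) [heading=0, draw]
PD: pen down
REPEAT 6 [
  -- iteration 1/6 --
  PD: pen down
  FD 7: (14,0) -> (21,0) [heading=0, draw]
  RT 180: heading 0 -> 180
  FD 3: (21,0) -> (18,0) [heading=180, draw]
  -- iteration 2/6 --
  PD: pen down
  FD 7: (18,0) -> (11,0) [heading=180, draw]
  RT 180: heading 180 -> 0
  FD 3: (11,0) -> (14,0) [heading=0, draw]
  -- iteration 3/6 --
  PD: pen down
  FD 7: (14,0) -> (21,0) [heading=0, draw]
  RT 180: heading 0 -> 180
  FD 3: (21,0) -> (18,0) [heading=180, draw]
  -- iteration 4/6 --
  PD: pen down
  FD 7: (18,0) -> (11,0) [heading=180, draw]
  RT 180: heading 180 -> 0
  FD 3: (11,0) -> (14,0) [heading=0, draw]
  -- iteration 5/6 --
  PD: pen down
  FD 7: (14,0) -> (21,0) [heading=0, draw]
  RT 180: heading 0 -> 180
  FD 3: (21,0) -> (18,0) [heading=180, draw]
  -- iteration 6/6 --
  PD: pen down
  FD 7: (18,0) -> (11,0) [heading=180, draw]
  RT 180: heading 180 -> 0
  FD 3: (11,0) -> (14,0) [heading=0, draw]
]
LT 45: heading 0 -> 45
FD 5: (14,0) -> (17.536,3.536) [heading=45, draw]
Final: pos=(17.536,3.536), heading=45, 14 segment(s) drawn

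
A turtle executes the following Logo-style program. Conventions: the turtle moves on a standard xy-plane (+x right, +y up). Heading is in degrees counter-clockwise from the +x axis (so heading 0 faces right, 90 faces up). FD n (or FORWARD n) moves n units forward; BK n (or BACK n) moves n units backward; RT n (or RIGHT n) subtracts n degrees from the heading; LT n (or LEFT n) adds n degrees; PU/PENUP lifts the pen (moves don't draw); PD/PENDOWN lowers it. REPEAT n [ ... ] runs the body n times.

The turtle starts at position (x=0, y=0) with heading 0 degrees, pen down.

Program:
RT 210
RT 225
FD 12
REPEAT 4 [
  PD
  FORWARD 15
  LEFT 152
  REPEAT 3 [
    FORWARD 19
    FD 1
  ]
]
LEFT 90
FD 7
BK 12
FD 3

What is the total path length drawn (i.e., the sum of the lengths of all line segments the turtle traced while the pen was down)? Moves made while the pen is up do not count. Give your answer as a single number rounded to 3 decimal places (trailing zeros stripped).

Executing turtle program step by step:
Start: pos=(0,0), heading=0, pen down
RT 210: heading 0 -> 150
RT 225: heading 150 -> 285
FD 12: (0,0) -> (3.106,-11.591) [heading=285, draw]
REPEAT 4 [
  -- iteration 1/4 --
  PD: pen down
  FD 15: (3.106,-11.591) -> (6.988,-26.08) [heading=285, draw]
  LT 152: heading 285 -> 77
  REPEAT 3 [
    -- iteration 1/3 --
    FD 19: (6.988,-26.08) -> (11.262,-7.567) [heading=77, draw]
    FD 1: (11.262,-7.567) -> (11.487,-6.593) [heading=77, draw]
    -- iteration 2/3 --
    FD 19: (11.487,-6.593) -> (15.761,11.92) [heading=77, draw]
    FD 1: (15.761,11.92) -> (15.986,12.895) [heading=77, draw]
    -- iteration 3/3 --
    FD 19: (15.986,12.895) -> (20.26,31.408) [heading=77, draw]
    FD 1: (20.26,31.408) -> (20.485,32.382) [heading=77, draw]
  ]
  -- iteration 2/4 --
  PD: pen down
  FD 15: (20.485,32.382) -> (23.859,46.998) [heading=77, draw]
  LT 152: heading 77 -> 229
  REPEAT 3 [
    -- iteration 1/3 --
    FD 19: (23.859,46.998) -> (11.394,32.658) [heading=229, draw]
    FD 1: (11.394,32.658) -> (10.738,31.904) [heading=229, draw]
    -- iteration 2/3 --
    FD 19: (10.738,31.904) -> (-1.727,17.564) [heading=229, draw]
    FD 1: (-1.727,17.564) -> (-2.383,16.809) [heading=229, draw]
    -- iteration 3/3 --
    FD 19: (-2.383,16.809) -> (-14.848,2.47) [heading=229, draw]
    FD 1: (-14.848,2.47) -> (-15.504,1.715) [heading=229, draw]
  ]
  -- iteration 3/4 --
  PD: pen down
  FD 15: (-15.504,1.715) -> (-25.345,-9.605) [heading=229, draw]
  LT 152: heading 229 -> 21
  REPEAT 3 [
    -- iteration 1/3 --
    FD 19: (-25.345,-9.605) -> (-7.607,-2.796) [heading=21, draw]
    FD 1: (-7.607,-2.796) -> (-6.673,-2.438) [heading=21, draw]
    -- iteration 2/3 --
    FD 19: (-6.673,-2.438) -> (11.065,4.371) [heading=21, draw]
    FD 1: (11.065,4.371) -> (11.998,4.729) [heading=21, draw]
    -- iteration 3/3 --
    FD 19: (11.998,4.729) -> (29.736,11.538) [heading=21, draw]
    FD 1: (29.736,11.538) -> (30.67,11.897) [heading=21, draw]
  ]
  -- iteration 4/4 --
  PD: pen down
  FD 15: (30.67,11.897) -> (44.674,17.272) [heading=21, draw]
  LT 152: heading 21 -> 173
  REPEAT 3 [
    -- iteration 1/3 --
    FD 19: (44.674,17.272) -> (25.815,19.588) [heading=173, draw]
    FD 1: (25.815,19.588) -> (24.823,19.71) [heading=173, draw]
    -- iteration 2/3 --
    FD 19: (24.823,19.71) -> (5.964,22.025) [heading=173, draw]
    FD 1: (5.964,22.025) -> (4.972,22.147) [heading=173, draw]
    -- iteration 3/3 --
    FD 19: (4.972,22.147) -> (-13.887,24.462) [heading=173, draw]
    FD 1: (-13.887,24.462) -> (-14.879,24.584) [heading=173, draw]
  ]
]
LT 90: heading 173 -> 263
FD 7: (-14.879,24.584) -> (-15.732,17.636) [heading=263, draw]
BK 12: (-15.732,17.636) -> (-14.27,29.547) [heading=263, draw]
FD 3: (-14.27,29.547) -> (-14.635,26.569) [heading=263, draw]
Final: pos=(-14.635,26.569), heading=263, 32 segment(s) drawn

Segment lengths:
  seg 1: (0,0) -> (3.106,-11.591), length = 12
  seg 2: (3.106,-11.591) -> (6.988,-26.08), length = 15
  seg 3: (6.988,-26.08) -> (11.262,-7.567), length = 19
  seg 4: (11.262,-7.567) -> (11.487,-6.593), length = 1
  seg 5: (11.487,-6.593) -> (15.761,11.92), length = 19
  seg 6: (15.761,11.92) -> (15.986,12.895), length = 1
  seg 7: (15.986,12.895) -> (20.26,31.408), length = 19
  seg 8: (20.26,31.408) -> (20.485,32.382), length = 1
  seg 9: (20.485,32.382) -> (23.859,46.998), length = 15
  seg 10: (23.859,46.998) -> (11.394,32.658), length = 19
  seg 11: (11.394,32.658) -> (10.738,31.904), length = 1
  seg 12: (10.738,31.904) -> (-1.727,17.564), length = 19
  seg 13: (-1.727,17.564) -> (-2.383,16.809), length = 1
  seg 14: (-2.383,16.809) -> (-14.848,2.47), length = 19
  seg 15: (-14.848,2.47) -> (-15.504,1.715), length = 1
  seg 16: (-15.504,1.715) -> (-25.345,-9.605), length = 15
  seg 17: (-25.345,-9.605) -> (-7.607,-2.796), length = 19
  seg 18: (-7.607,-2.796) -> (-6.673,-2.438), length = 1
  seg 19: (-6.673,-2.438) -> (11.065,4.371), length = 19
  seg 20: (11.065,4.371) -> (11.998,4.729), length = 1
  seg 21: (11.998,4.729) -> (29.736,11.538), length = 19
  seg 22: (29.736,11.538) -> (30.67,11.897), length = 1
  seg 23: (30.67,11.897) -> (44.674,17.272), length = 15
  seg 24: (44.674,17.272) -> (25.815,19.588), length = 19
  seg 25: (25.815,19.588) -> (24.823,19.71), length = 1
  seg 26: (24.823,19.71) -> (5.964,22.025), length = 19
  seg 27: (5.964,22.025) -> (4.972,22.147), length = 1
  seg 28: (4.972,22.147) -> (-13.887,24.462), length = 19
  seg 29: (-13.887,24.462) -> (-14.879,24.584), length = 1
  seg 30: (-14.879,24.584) -> (-15.732,17.636), length = 7
  seg 31: (-15.732,17.636) -> (-14.27,29.547), length = 12
  seg 32: (-14.27,29.547) -> (-14.635,26.569), length = 3
Total = 334

Answer: 334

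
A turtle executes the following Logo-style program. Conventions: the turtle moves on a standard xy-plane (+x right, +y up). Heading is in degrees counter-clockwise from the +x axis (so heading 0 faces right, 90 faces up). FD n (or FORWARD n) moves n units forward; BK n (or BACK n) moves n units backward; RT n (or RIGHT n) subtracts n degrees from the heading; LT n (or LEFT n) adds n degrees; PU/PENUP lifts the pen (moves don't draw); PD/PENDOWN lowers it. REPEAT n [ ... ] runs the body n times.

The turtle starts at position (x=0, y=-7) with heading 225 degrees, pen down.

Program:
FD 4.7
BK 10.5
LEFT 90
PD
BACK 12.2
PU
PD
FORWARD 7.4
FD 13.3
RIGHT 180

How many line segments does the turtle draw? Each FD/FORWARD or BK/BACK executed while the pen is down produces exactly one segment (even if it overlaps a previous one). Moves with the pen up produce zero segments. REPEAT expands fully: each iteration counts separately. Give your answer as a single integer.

Executing turtle program step by step:
Start: pos=(0,-7), heading=225, pen down
FD 4.7: (0,-7) -> (-3.323,-10.323) [heading=225, draw]
BK 10.5: (-3.323,-10.323) -> (4.101,-2.899) [heading=225, draw]
LT 90: heading 225 -> 315
PD: pen down
BK 12.2: (4.101,-2.899) -> (-4.525,5.728) [heading=315, draw]
PU: pen up
PD: pen down
FD 7.4: (-4.525,5.728) -> (0.707,0.495) [heading=315, draw]
FD 13.3: (0.707,0.495) -> (10.112,-8.909) [heading=315, draw]
RT 180: heading 315 -> 135
Final: pos=(10.112,-8.909), heading=135, 5 segment(s) drawn
Segments drawn: 5

Answer: 5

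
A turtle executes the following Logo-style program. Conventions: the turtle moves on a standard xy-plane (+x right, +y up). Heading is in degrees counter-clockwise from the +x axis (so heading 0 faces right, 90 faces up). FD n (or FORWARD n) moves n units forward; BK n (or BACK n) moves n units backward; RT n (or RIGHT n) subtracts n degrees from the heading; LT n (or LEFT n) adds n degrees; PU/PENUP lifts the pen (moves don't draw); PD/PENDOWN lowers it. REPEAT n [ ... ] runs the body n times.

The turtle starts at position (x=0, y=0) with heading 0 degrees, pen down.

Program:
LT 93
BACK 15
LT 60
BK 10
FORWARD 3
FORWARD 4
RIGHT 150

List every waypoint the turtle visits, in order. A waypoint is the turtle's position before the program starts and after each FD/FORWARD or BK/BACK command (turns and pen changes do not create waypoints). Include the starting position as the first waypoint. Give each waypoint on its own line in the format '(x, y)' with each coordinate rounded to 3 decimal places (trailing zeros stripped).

Executing turtle program step by step:
Start: pos=(0,0), heading=0, pen down
LT 93: heading 0 -> 93
BK 15: (0,0) -> (0.785,-14.979) [heading=93, draw]
LT 60: heading 93 -> 153
BK 10: (0.785,-14.979) -> (9.695,-19.519) [heading=153, draw]
FD 3: (9.695,-19.519) -> (7.022,-18.157) [heading=153, draw]
FD 4: (7.022,-18.157) -> (3.458,-16.341) [heading=153, draw]
RT 150: heading 153 -> 3
Final: pos=(3.458,-16.341), heading=3, 4 segment(s) drawn
Waypoints (5 total):
(0, 0)
(0.785, -14.979)
(9.695, -19.519)
(7.022, -18.157)
(3.458, -16.341)

Answer: (0, 0)
(0.785, -14.979)
(9.695, -19.519)
(7.022, -18.157)
(3.458, -16.341)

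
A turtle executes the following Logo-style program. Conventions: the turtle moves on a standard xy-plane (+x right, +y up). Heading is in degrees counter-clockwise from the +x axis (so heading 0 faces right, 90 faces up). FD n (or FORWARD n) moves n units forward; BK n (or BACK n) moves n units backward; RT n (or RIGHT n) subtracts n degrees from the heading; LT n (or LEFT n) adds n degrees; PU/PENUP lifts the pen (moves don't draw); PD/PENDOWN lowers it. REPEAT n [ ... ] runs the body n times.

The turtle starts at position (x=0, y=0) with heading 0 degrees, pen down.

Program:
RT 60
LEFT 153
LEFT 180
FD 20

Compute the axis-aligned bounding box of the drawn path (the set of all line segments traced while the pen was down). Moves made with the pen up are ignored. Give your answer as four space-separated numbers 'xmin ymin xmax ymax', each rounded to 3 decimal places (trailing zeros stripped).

Answer: 0 -19.973 1.047 0

Derivation:
Executing turtle program step by step:
Start: pos=(0,0), heading=0, pen down
RT 60: heading 0 -> 300
LT 153: heading 300 -> 93
LT 180: heading 93 -> 273
FD 20: (0,0) -> (1.047,-19.973) [heading=273, draw]
Final: pos=(1.047,-19.973), heading=273, 1 segment(s) drawn

Segment endpoints: x in {0, 1.047}, y in {-19.973, 0}
xmin=0, ymin=-19.973, xmax=1.047, ymax=0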